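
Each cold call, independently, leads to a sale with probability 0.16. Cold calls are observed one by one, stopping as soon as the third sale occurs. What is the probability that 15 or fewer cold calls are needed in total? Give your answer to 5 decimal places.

0.43922

Finishing within 15 cold calls ⇔ at least 3 successes in the first 15. With X ~ Binomial(15, 0.16), P(Y ≤ 15) = 1 − P(X ≤ 2).
  k=0: C(15,0)·0.16^0·0.84^15 = 0.0731458
  k=1: C(15,1)·0.16^1·0.84^14 = 0.2089880
  k=2: C(15,2)·0.16^2·0.84^13 = 0.2786506
1 − 0.5607843 = 0.4392157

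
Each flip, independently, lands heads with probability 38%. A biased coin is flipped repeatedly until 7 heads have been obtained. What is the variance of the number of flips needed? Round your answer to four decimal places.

Y = total flips until the seventh success; negative binomial with r=7, p=0.38.
Var(Y) = r(1−p)/p² = 7·0.62 / 0.38² = 30.055402

30.0554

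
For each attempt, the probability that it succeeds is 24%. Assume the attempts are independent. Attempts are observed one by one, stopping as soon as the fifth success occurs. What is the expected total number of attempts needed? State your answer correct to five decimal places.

Y = total attempts until the fifth success; negative binomial with r=5, p=0.24.
E[Y] = r / p = 5 / 0.24 = 20.8333333

20.83333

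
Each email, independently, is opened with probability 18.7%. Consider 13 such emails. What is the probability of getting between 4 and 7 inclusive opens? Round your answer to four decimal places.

0.2130

X ~ Binomial(13, 0.187); P(4 ≤ X ≤ 7) = Σ C(13,k) p^k (1−p)^(13−k) over k:
  k=4: C(13,4)·0.187^4·0.813^9 = 0.135671
  k=5: C(13,5)·0.187^5·0.813^8 = 0.056171
  k=6: C(13,6)·0.187^6·0.813^7 = 0.017227
  k=7: C(13,7)·0.187^7·0.813^6 = 0.003962
Total = 0.213031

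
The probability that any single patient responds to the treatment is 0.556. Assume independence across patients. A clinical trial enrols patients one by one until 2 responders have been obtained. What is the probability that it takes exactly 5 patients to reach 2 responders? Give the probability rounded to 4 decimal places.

0.1082

Y = trial on which the second success occurs; negative binomial, r=2, p=0.556.
P(Y=5) = C(4,1) · p^2 · (1−p)^3
= 4 · 0.30914 · 0.087528 = 0.108233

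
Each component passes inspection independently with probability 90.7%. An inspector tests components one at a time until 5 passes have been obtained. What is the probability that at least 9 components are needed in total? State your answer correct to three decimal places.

0.004

Needing more than 8 components ⇔ fewer than 5 successes in the first 8. With X ~ Binomial(8, 0.907), P(Y > 8) = P(X ≤ 4).
  k=0: C(8,0)·0.907^0·0.093^8 = 0.00000
  k=1: C(8,1)·0.907^1·0.093^7 = 0.00000
  k=2: C(8,2)·0.907^2·0.093^6 = 0.00001
  k=3: C(8,3)·0.907^3·0.093^5 = 0.00029
  k=4: C(8,4)·0.907^4·0.093^4 = 0.00354
P(X ≤ 4) = 0.00385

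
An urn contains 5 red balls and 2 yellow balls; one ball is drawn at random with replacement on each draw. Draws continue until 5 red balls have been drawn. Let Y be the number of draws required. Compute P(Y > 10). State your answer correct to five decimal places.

Needing more than 10 draws ⇔ fewer than 5 successes in the first 10. With X ~ Binomial(10, 0.714286), P(Y > 10) = P(X ≤ 4).
  k=0: C(10,0)·0.714286^0·0.285714^10 = 0.0000036
  k=1: C(10,1)·0.714286^1·0.285714^9 = 0.0000906
  k=2: C(10,2)·0.714286^2·0.285714^8 = 0.0010196
  k=3: C(10,3)·0.714286^3·0.285714^7 = 0.0067971
  k=4: C(10,4)·0.714286^4·0.285714^6 = 0.0297371
P(X ≤ 4) = 0.0376480

0.03765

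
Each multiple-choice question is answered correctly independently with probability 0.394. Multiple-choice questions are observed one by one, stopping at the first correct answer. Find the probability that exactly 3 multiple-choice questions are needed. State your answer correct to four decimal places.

0.1447

Geometric (trials to first success), p = 0.394.
P(Y = 3) = (1−p)^2 · p = 0.36724 · 0.394 = 0.144691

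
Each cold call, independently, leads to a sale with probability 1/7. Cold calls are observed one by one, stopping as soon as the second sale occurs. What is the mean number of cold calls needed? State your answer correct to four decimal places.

Y = total cold calls until the second success; negative binomial with r=2, p=0.142857.
E[Y] = r / p = 2 / 0.142857 = 14.000000

14.0000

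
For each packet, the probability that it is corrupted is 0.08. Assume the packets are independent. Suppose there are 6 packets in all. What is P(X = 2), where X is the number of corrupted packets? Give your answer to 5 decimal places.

X ~ Binomial(n=6, p=0.08).
P(X=2) = C(6,2) · p^2 · (1−p)^4
= 15 · 0.0064 · 0.71639 = 0.0687737

0.06877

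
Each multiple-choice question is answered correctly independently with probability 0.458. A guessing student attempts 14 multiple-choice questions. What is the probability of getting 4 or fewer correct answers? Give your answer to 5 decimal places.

0.15251

X ~ Binomial(14, 0.458); P(X ≤ 4) = Σ C(14,k) p^k (1−p)^(14−k) over k:
  k=0: C(14,0)·0.458^0·0.542^14 = 0.0001888
  k=1: C(14,1)·0.458^1·0.542^13 = 0.0022335
  k=2: C(14,2)·0.458^2·0.542^12 = 0.0122677
  k=3: C(14,3)·0.458^3·0.542^11 = 0.0414658
  k=4: C(14,4)·0.458^4·0.542^10 = 0.0963582
Total = 0.1525140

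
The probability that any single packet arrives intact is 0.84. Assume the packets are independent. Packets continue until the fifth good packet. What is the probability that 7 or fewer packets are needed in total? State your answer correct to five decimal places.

0.91337

Finishing within 7 packets ⇔ at least 5 successes in the first 7. With X ~ Binomial(7, 0.84), P(Y ≤ 7) = 1 − P(X ≤ 4).
  k=0: C(7,0)·0.84^0·0.16^7 = 0.0000027
  k=1: C(7,1)·0.84^1·0.16^6 = 0.0000987
  k=2: C(7,2)·0.84^2·0.16^5 = 0.0015537
  k=3: C(7,3)·0.84^3·0.16^4 = 0.0135952
  k=4: C(7,4)·0.84^4·0.16^3 = 0.0713748
1 − 0.0866251 = 0.9133749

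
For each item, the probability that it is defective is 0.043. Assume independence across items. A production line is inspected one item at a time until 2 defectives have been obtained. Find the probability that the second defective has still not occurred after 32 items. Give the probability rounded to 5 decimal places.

0.59729

Needing more than 32 items ⇔ fewer than 2 successes in the first 32. With X ~ Binomial(32, 0.043), P(Y > 32) = P(X ≤ 1).
  k=0: C(32,0)·0.043^0·0.957^32 = 0.2450090
  k=1: C(32,1)·0.043^1·0.957^31 = 0.3522804
P(X ≤ 1) = 0.5972894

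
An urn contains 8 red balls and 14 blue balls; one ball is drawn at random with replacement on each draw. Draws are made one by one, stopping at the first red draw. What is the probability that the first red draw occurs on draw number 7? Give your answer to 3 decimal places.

0.024

Geometric (trials to first success), p = 0.363636.
P(Y = 7) = (1−p)^6 · p = 0.06641 · 0.363636 = 0.02415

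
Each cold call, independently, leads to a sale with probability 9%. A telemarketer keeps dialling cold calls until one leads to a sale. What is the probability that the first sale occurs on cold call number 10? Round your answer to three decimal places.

Geometric (trials to first success), p = 0.09.
P(Y = 10) = (1−p)^9 · p = 0.42793 · 0.09 = 0.03851

0.039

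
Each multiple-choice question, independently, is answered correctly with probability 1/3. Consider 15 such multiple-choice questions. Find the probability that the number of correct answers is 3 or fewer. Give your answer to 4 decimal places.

0.2092

X ~ Binomial(15, 0.333333); P(X ≤ 3) = Σ C(15,k) p^k (1−p)^(15−k) over k:
  k=0: C(15,0)·0.333333^0·0.666667^15 = 0.002284
  k=1: C(15,1)·0.333333^1·0.666667^14 = 0.017127
  k=2: C(15,2)·0.333333^2·0.666667^13 = 0.059946
  k=3: C(15,3)·0.333333^3·0.666667^12 = 0.129883
Total = 0.209240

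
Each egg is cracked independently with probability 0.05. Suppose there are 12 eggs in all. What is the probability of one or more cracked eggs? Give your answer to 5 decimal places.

0.45964

P(at least one) = 1 − P(none) = 1 − (1 − 0.05)^12
= 1 − 0.5403601 = 0.4596399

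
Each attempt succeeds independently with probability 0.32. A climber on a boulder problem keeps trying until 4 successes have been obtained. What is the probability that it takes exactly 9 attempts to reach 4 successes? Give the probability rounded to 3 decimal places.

Y = trial on which the fourth success occurs; negative binomial, r=4, p=0.32.
P(Y=9) = C(8,3) · p^4 · (1−p)^5
= 56 · 0.010486 · 0.14539 = 0.08538

0.085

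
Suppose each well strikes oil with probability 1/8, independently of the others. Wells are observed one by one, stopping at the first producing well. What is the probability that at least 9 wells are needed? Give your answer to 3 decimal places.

0.344

Y = number of wells to the first success; geometric, p = 0.125.
P(Y > 8) = P(first 8 all fail) = (1−p)^8 = 0.34361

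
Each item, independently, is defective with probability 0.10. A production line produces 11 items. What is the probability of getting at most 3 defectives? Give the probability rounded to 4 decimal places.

X ~ Binomial(11, 0.10); P(X ≤ 3) = Σ C(11,k) p^k (1−p)^(11−k) over k:
  k=0: C(11,0)·0.10^0·0.90^11 = 0.313811
  k=1: C(11,1)·0.10^1·0.90^10 = 0.383546
  k=2: C(11,2)·0.10^2·0.90^9 = 0.213081
  k=3: C(11,3)·0.10^3·0.90^8 = 0.071027
Total = 0.981465

0.9815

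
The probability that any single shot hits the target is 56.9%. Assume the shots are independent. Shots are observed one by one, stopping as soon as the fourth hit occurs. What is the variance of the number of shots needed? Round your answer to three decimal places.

Y = total shots until the fourth success; negative binomial with r=4, p=0.569.
Var(Y) = r(1−p)/p² = 4·0.431 / 0.569² = 5.32492

5.325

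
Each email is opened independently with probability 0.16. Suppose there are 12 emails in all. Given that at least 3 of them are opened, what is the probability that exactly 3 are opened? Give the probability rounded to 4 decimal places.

0.6275

X ~ Binomial(12, 0.16). Want P(X=3 | X≥3) = P(X=3) / P(X≥3).
P(X=3) = C(12,3)·0.16^3·0.84^9 = 0.187627
P(X≥3) = 1 − 0.123410 − 0.282081 − 0.295513 = 0.298996
Ratio = 0.187627 / 0.298996 = 0.627525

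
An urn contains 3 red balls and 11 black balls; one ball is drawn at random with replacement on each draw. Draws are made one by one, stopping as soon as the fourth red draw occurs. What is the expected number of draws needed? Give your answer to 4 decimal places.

18.6667

Y = total draws until the fourth success; negative binomial with r=4, p=0.214286.
E[Y] = r / p = 4 / 0.214286 = 18.666667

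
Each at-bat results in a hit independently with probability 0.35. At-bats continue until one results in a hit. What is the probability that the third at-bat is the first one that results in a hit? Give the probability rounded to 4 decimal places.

0.1479

Geometric (trials to first success), p = 0.35.
P(Y = 3) = (1−p)^2 · p = 0.4225 · 0.35 = 0.147875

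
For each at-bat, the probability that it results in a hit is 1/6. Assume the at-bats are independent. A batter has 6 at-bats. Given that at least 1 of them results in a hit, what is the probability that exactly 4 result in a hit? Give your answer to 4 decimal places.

0.0121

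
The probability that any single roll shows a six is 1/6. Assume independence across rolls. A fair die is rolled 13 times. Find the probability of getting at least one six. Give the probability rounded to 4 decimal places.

P(at least one) = 1 − P(none) = 1 − (1 − 0.166667)^13
= 1 − 0.093464 = 0.906536

0.9065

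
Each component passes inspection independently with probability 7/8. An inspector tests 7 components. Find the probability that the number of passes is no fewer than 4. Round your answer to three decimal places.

0.994

X ~ Binomial(7, 0.875); P(X ≥ 4) = Σ C(7,k) p^k (1−p)^(7−k) over k:
  k=4: C(7,4)·0.875^4·0.125^3 = 0.04007
  k=5: C(7,5)·0.875^5·0.125^2 = 0.16830
  k=6: C(7,6)·0.875^6·0.125^1 = 0.39270
  k=7: C(7,7)·0.875^7·0.125^0 = 0.39270
Total = 0.99376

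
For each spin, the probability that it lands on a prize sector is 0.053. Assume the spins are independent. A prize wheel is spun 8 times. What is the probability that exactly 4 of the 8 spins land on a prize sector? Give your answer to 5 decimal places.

0.00044

X ~ Binomial(n=8, p=0.053).
P(X=4) = C(8,4) · p^4 · (1−p)^4
= 70 · 7.8905e-06 · 0.80427 = 0.0004442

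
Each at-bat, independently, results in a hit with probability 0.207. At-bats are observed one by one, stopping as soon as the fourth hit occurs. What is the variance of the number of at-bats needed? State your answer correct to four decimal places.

74.0274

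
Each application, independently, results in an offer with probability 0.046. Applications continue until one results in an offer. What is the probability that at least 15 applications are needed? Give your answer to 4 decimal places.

Y = number of applications to the first success; geometric, p = 0.046.
P(Y > 14) = P(first 14 all fail) = (1−p)^14 = 0.517222

0.5172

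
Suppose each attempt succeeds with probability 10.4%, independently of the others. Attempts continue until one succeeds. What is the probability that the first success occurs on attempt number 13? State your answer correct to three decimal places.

Geometric (trials to first success), p = 0.104.
P(Y = 13) = (1−p)^12 · p = 0.26773 · 0.104 = 0.02784

0.028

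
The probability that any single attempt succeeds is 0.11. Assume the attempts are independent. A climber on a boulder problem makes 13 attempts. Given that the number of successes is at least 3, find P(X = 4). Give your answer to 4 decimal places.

0.2222

X ~ Binomial(13, 0.11). Want P(X=4 | X≥3) = P(X=4) / P(X≥3).
P(X=4) = C(13,4)·0.11^4·0.89^9 = 0.036676
P(X≥3) = 1 − 0.219821 − 0.353196 − 0.261921 = 0.165061
Ratio = 0.036676 / 0.165061 = 0.222199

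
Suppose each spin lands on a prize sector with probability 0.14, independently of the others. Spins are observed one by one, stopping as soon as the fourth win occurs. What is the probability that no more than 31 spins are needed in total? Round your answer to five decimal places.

0.64804

Finishing within 31 spins ⇔ at least 4 successes in the first 31. With X ~ Binomial(31, 0.14), P(Y ≤ 31) = 1 − P(X ≤ 3).
  k=0: C(31,0)·0.14^0·0.86^31 = 0.0093208
  k=1: C(31,1)·0.14^1·0.86^30 = 0.0470374
  k=2: C(31,2)·0.14^2·0.86^29 = 0.1148588
  k=3: C(31,3)·0.14^3·0.86^28 = 0.1807467
1 − 0.3519637 = 0.6480363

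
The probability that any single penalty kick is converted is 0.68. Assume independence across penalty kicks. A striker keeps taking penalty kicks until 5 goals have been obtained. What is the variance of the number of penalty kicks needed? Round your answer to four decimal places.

3.4602

Y = total penalty kicks until the fifth success; negative binomial with r=5, p=0.68.
Var(Y) = r(1−p)/p² = 5·0.32 / 0.68² = 3.460208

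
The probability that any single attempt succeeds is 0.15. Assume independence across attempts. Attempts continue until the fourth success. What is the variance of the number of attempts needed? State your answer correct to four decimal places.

Y = total attempts until the fourth success; negative binomial with r=4, p=0.15.
Var(Y) = r(1−p)/p² = 4·0.85 / 0.15² = 151.111111

151.1111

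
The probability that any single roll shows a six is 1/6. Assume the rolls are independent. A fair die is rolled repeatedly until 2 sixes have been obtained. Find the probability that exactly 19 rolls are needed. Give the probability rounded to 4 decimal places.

0.0225

Y = trial on which the second success occurs; negative binomial, r=2, p=0.166667.
P(Y=19) = C(18,1) · p^2 · (1−p)^17
= 18 · 0.027778 · 0.045073 = 0.022537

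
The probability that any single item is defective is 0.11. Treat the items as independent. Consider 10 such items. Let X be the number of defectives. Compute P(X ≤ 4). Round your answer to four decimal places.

0.9975

X ~ Binomial(10, 0.11); P(X ≤ 4) = Σ C(10,k) p^k (1−p)^(10−k) over k:
  k=0: C(10,0)·0.11^0·0.89^10 = 0.311817
  k=1: C(10,1)·0.11^1·0.89^9 = 0.385392
  k=2: C(10,2)·0.11^2·0.89^8 = 0.214347
  k=3: C(10,3)·0.11^3·0.89^7 = 0.070646
  k=4: C(10,4)·0.11^4·0.89^6 = 0.015280
Total = 0.997483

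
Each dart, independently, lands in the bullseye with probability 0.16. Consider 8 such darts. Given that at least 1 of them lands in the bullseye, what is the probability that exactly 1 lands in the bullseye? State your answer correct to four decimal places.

0.5022

X ~ Binomial(8, 0.16). Want P(X=1 | X≥1) = P(X=1) / P(X≥1).
P(X=1) = C(8,1)·0.16^1·0.84^7 = 0.377716
P(X≥1) = 1 − 0.247876 = 0.752124
Ratio = 0.377716 / 0.752124 = 0.502199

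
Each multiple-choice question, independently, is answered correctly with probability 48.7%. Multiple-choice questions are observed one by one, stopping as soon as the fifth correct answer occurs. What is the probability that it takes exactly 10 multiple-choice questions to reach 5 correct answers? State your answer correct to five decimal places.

0.12263

Y = trial on which the fifth success occurs; negative binomial, r=5, p=0.487.
P(Y=10) = C(9,4) · p^5 · (1−p)^5
= 126 · 0.027393 · 0.035529 = 0.1226315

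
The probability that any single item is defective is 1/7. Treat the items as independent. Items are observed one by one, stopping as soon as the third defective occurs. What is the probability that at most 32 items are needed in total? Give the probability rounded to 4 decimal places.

0.8551

Finishing within 32 items ⇔ at least 3 successes in the first 32. With X ~ Binomial(32, 0.142857), P(Y ≤ 32) = 1 − P(X ≤ 2).
  k=0: C(32,0)·0.142857^0·0.857143^32 = 0.007206
  k=1: C(32,1)·0.142857^1·0.857143^31 = 0.038433
  k=2: C(32,2)·0.142857^2·0.857143^30 = 0.099285
1 − 0.144923 = 0.855077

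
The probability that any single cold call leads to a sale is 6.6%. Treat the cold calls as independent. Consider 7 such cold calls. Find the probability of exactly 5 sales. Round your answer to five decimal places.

X ~ Binomial(n=7, p=0.066).
P(X=5) = C(7,5) · p^5 · (1−p)^2
= 21 · 1.2523e-06 · 0.87236 = 0.0000229

0.00002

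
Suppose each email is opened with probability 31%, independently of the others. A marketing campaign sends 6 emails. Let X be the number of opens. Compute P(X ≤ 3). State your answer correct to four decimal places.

X ~ Binomial(6, 0.31); P(X ≤ 3) = Σ C(6,k) p^k (1−p)^(6−k) over k:
  k=0: C(6,0)·0.31^0·0.69^6 = 0.107918
  k=1: C(6,1)·0.31^1·0.69^5 = 0.290910
  k=2: C(6,2)·0.31^2·0.69^4 = 0.326747
  k=3: C(6,3)·0.31^3·0.69^3 = 0.195732
Total = 0.921307

0.9213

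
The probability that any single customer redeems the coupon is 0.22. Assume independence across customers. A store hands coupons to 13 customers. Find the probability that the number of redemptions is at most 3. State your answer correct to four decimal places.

X ~ Binomial(13, 0.22); P(X ≤ 3) = Σ C(13,k) p^k (1−p)^(13−k) over k:
  k=0: C(13,0)·0.22^0·0.78^13 = 0.039558
  k=1: C(13,1)·0.22^1·0.78^12 = 0.145045
  k=2: C(13,2)·0.22^2·0.78^11 = 0.245460
  k=3: C(13,3)·0.22^3·0.78^10 = 0.253852
Total = 0.683914

0.6839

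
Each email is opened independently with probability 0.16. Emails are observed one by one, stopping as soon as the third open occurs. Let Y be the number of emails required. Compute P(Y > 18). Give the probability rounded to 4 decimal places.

0.4327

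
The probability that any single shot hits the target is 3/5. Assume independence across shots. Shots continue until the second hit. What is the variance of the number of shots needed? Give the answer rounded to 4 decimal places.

2.2222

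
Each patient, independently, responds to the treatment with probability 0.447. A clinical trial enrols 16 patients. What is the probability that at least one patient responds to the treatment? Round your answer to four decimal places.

P(at least one) = 1 − P(none) = 1 − (1 − 0.447)^16
= 1 − 0.000076 = 0.999924

0.9999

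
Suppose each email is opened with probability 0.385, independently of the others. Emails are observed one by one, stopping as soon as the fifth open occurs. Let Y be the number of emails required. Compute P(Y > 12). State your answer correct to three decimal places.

0.481

Needing more than 12 emails ⇔ fewer than 5 successes in the first 12. With X ~ Binomial(12, 0.385), P(Y > 12) = P(X ≤ 4).
  k=0: C(12,0)·0.385^0·0.615^12 = 0.00293
  k=1: C(12,1)·0.385^1·0.615^11 = 0.02199
  k=2: C(12,2)·0.385^2·0.615^10 = 0.07572
  k=3: C(12,3)·0.385^3·0.615^9 = 0.15801
  k=4: C(12,4)·0.385^4·0.615^8 = 0.22256
P(X ≤ 4) = 0.48121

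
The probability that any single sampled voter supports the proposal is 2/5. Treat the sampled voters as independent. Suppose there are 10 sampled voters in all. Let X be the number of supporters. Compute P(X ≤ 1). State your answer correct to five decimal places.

X ~ Binomial(10, 0.40); P(X ≤ 1) = Σ C(10,k) p^k (1−p)^(10−k) over k:
  k=0: C(10,0)·0.40^0·0.60^10 = 0.0060466
  k=1: C(10,1)·0.40^1·0.60^9 = 0.0403108
Total = 0.0463574

0.04636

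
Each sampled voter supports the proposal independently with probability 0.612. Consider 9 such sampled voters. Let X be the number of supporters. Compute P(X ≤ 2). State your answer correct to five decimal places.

0.02088

X ~ Binomial(9, 0.612); P(X ≤ 2) = Σ C(9,k) p^k (1−p)^(9−k) over k:
  k=0: C(9,0)·0.612^0·0.388^9 = 0.0001993
  k=1: C(9,1)·0.612^1·0.388^8 = 0.0028291
  k=2: C(9,2)·0.612^2·0.388^7 = 0.0178496
Total = 0.0208779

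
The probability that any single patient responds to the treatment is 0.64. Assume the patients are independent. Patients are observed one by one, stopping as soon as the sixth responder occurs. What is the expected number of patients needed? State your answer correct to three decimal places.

9.375

Y = total patients until the sixth success; negative binomial with r=6, p=0.64.
E[Y] = r / p = 6 / 0.64 = 9.37500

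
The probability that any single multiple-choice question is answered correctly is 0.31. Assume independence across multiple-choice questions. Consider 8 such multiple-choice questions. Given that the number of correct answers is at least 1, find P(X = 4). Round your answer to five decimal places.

0.15447

X ~ Binomial(8, 0.31). Want P(X=4 | X≥1) = P(X=4) / P(X≥1).
P(X=4) = C(8,4)·0.31^4·0.69^4 = 0.1465349
P(X≥1) = 1 − 0.0513798 = 0.9486202
Ratio = 0.1465349 / 0.9486202 = 0.1544717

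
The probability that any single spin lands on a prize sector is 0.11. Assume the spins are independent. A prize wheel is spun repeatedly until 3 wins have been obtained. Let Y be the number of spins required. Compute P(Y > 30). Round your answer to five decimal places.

0.34420

Needing more than 30 spins ⇔ fewer than 3 successes in the first 30. With X ~ Binomial(30, 0.11), P(Y > 30) = P(X ≤ 2).
  k=0: C(30,0)·0.11^0·0.89^30 = 0.0303180
  k=1: C(30,1)·0.11^1·0.89^29 = 0.1124150
  k=2: C(30,2)·0.11^2·0.89^28 = 0.2014628
P(X ≤ 2) = 0.3441957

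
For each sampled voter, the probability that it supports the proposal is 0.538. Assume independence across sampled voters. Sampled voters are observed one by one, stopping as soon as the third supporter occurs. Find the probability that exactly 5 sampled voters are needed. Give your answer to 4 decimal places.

Y = trial on which the third success occurs; negative binomial, r=3, p=0.538.
P(Y=5) = C(4,2) · p^3 · (1−p)^2
= 6 · 0.15572 · 0.21344 = 0.199426

0.1994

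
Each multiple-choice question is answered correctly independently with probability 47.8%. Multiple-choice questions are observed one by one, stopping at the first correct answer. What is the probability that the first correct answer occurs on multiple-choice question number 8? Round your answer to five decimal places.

Geometric (trials to first success), p = 0.478.
P(Y = 8) = (1−p)^7 · p = 0.010561 · 0.478 = 0.0050480

0.00505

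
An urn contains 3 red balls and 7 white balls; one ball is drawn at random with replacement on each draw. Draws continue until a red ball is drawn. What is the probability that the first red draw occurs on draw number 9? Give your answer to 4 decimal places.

Geometric (trials to first success), p = 0.30.
P(Y = 9) = (1−p)^8 · p = 0.057648 · 0.30 = 0.017294

0.0173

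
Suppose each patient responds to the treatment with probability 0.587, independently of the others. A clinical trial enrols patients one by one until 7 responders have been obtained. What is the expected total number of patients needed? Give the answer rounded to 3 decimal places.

Y = total patients until the seventh success; negative binomial with r=7, p=0.587.
E[Y] = r / p = 7 / 0.587 = 11.92504

11.925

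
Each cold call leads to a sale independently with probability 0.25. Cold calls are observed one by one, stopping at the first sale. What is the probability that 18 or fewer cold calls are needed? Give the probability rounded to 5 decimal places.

0.99436

Y = number of cold calls to the first success; geometric, p = 0.25.
P(Y ≤ 18) = 1 − (1−p)^18 = 1 − 0.0056377 = 0.9943623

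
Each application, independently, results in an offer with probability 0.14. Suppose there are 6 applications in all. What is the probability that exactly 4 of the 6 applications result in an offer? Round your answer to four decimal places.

X ~ Binomial(n=6, p=0.14).
P(X=4) = C(6,4) · p^4 · (1−p)^2
= 15 · 0.00038416 · 0.7396 = 0.004262

0.0043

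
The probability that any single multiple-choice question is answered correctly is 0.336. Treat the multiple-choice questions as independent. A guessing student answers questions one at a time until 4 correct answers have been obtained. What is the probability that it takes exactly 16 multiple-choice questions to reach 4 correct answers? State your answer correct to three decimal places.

0.043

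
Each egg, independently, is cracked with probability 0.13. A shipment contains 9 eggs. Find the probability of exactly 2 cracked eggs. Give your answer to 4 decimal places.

X ~ Binomial(n=9, p=0.13).
P(X=2) = C(9,2) · p^2 · (1−p)^7
= 36 · 0.0169 · 0.37725 = 0.229522

0.2295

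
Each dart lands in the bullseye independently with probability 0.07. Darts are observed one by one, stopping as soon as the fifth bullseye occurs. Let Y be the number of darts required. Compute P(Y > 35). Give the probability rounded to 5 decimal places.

0.90516

Needing more than 35 darts ⇔ fewer than 5 successes in the first 35. With X ~ Binomial(35, 0.07), P(Y > 35) = P(X ≤ 4).
  k=0: C(35,0)·0.07^0·0.93^35 = 0.0788684
  k=1: C(35,1)·0.07^1·0.93^34 = 0.2077717
  k=2: C(35,2)·0.07^2·0.93^33 = 0.2658584
  k=3: C(35,3)·0.07^3·0.93^32 = 0.2201193
  k=4: C(35,4)·0.07^4·0.93^31 = 0.1325450
P(X ≤ 4) = 0.9051627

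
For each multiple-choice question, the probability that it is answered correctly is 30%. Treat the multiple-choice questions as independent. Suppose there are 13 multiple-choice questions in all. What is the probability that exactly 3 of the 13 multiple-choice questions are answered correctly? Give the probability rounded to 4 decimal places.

0.2181

X ~ Binomial(n=13, p=0.30).
P(X=3) = C(13,3) · p^3 · (1−p)^10
= 286 · 0.027 · 0.028248 = 0.218127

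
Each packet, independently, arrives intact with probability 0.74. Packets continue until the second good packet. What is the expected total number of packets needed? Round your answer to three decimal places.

2.703

Y = total packets until the second success; negative binomial with r=2, p=0.74.
E[Y] = r / p = 2 / 0.74 = 2.70270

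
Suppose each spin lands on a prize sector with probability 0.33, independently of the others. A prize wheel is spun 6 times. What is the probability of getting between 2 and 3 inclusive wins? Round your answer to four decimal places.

X ~ Binomial(6, 0.33); P(2 ≤ X ≤ 3) = Σ C(6,k) p^k (1−p)^(6−k) over k:
  k=2: C(6,2)·0.33^2·0.67^4 = 0.329169
  k=3: C(6,3)·0.33^3·0.67^3 = 0.216170
Total = 0.545339

0.5453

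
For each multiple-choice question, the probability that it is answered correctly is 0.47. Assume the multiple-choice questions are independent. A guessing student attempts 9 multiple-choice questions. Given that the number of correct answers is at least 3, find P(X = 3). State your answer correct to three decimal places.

X ~ Binomial(9, 0.47). Want P(X=3 | X≥3) = P(X=3) / P(X≥3).
P(X=3) = C(9,3)·0.47^3·0.53^6 = 0.19330
P(X≥3) = 1 − 0.00330 − 0.02634 − 0.09342 = 0.87695
Ratio = 0.19330 / 0.87695 = 0.22042

0.220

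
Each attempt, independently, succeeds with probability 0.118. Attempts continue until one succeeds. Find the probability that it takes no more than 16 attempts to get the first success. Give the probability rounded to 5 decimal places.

0.86588

Y = number of attempts to the first success; geometric, p = 0.118.
P(Y ≤ 16) = 1 − (1−p)^16 = 1 − 0.1341212 = 0.8658788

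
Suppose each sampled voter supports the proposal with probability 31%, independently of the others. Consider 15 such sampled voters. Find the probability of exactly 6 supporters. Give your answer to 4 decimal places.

0.1575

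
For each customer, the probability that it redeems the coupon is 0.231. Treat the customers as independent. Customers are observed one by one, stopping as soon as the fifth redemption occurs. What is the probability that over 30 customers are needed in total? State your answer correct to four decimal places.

Needing more than 30 customers ⇔ fewer than 5 successes in the first 30. With X ~ Binomial(30, 0.231), P(Y > 30) = P(X ≤ 4).
  k=0: C(30,0)·0.231^0·0.769^30 = 0.000378
  k=1: C(30,1)·0.231^1·0.769^29 = 0.003409
  k=2: C(30,2)·0.231^2·0.769^28 = 0.014847
  k=3: C(30,3)·0.231^3·0.769^27 = 0.041627
  k=4: C(30,4)·0.231^4·0.769^26 = 0.084404
P(X ≤ 4) = 0.144665

0.1447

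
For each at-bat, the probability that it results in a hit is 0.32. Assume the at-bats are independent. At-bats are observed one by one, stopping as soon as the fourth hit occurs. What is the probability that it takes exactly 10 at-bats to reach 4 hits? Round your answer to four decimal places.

0.0871

Y = trial on which the fourth success occurs; negative binomial, r=4, p=0.32.
P(Y=10) = C(9,3) · p^4 · (1−p)^6
= 84 · 0.010486 · 0.098867 = 0.087083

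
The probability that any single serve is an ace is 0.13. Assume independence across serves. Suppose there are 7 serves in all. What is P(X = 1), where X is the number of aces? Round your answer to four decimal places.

0.3946

X ~ Binomial(n=7, p=0.13).
P(X=1) = C(7,1) · p^1 · (1−p)^6
= 7 · 0.13 · 0.43363 = 0.394600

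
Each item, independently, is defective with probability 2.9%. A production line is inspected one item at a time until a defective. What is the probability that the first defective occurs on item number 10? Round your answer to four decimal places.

Geometric (trials to first success), p = 0.029.
P(Y = 10) = (1−p)^9 · p = 0.76731 · 0.029 = 0.022252

0.0223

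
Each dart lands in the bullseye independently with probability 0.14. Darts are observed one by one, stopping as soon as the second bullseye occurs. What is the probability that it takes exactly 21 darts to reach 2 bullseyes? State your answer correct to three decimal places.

0.022

Y = trial on which the second success occurs; negative binomial, r=2, p=0.14.
P(Y=21) = C(20,1) · p^2 · (1−p)^19
= 20 · 0.0196 · 0.056947 = 0.02232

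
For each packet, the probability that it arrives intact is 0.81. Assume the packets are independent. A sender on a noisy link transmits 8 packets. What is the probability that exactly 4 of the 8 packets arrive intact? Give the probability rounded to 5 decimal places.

0.03927

X ~ Binomial(n=8, p=0.81).
P(X=4) = C(8,4) · p^4 · (1−p)^4
= 70 · 0.43047 · 0.0013032 = 0.0392692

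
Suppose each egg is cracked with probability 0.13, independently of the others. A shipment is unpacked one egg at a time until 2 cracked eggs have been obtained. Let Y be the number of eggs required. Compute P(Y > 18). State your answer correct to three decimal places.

Needing more than 18 eggs ⇔ fewer than 2 successes in the first 18. With X ~ Binomial(18, 0.13), P(Y > 18) = P(X ≤ 1).
  k=0: C(18,0)·0.13^0·0.87^18 = 0.08154
  k=1: C(18,1)·0.13^1·0.87^17 = 0.21930
P(X ≤ 1) = 0.30084

0.301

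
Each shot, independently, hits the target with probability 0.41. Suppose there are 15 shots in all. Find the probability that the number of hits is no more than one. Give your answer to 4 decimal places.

0.0042

X ~ Binomial(15, 0.41); P(X ≤ 1) = Σ C(15,k) p^k (1−p)^(15−k) over k:
  k=0: C(15,0)·0.41^0·0.59^15 = 0.000365
  k=1: C(15,1)·0.41^1·0.59^14 = 0.003809
Total = 0.004174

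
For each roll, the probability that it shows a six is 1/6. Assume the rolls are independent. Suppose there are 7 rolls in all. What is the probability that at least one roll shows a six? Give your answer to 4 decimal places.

0.7209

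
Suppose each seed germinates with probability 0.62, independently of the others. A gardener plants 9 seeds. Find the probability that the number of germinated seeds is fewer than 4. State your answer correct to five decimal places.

X ~ Binomial(9, 0.62); P(X ≤ 3) = Σ C(9,k) p^k (1−p)^(9−k) over k:
  k=0: C(9,0)·0.62^0·0.38^9 = 0.0001652
  k=1: C(9,1)·0.62^1·0.38^8 = 0.0024261
  k=2: C(9,2)·0.62^2·0.38^7 = 0.0158333
  k=3: C(9,3)·0.62^3·0.38^6 = 0.0602776
Total = 0.0787022

0.07870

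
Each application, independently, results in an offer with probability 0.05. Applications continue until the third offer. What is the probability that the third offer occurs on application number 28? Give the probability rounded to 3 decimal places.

0.012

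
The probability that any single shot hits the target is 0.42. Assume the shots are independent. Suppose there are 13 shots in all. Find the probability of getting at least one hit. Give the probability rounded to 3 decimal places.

0.999

P(at least one) = 1 − P(none) = 1 − (1 − 0.42)^13
= 1 − 0.00084 = 0.99916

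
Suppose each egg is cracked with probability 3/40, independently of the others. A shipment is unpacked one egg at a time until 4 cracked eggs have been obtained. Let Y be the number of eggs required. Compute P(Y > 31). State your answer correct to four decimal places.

0.7999

Needing more than 31 eggs ⇔ fewer than 4 successes in the first 31. With X ~ Binomial(31, 0.075), P(Y > 31) = P(X ≤ 3).
  k=0: C(31,0)·0.075^0·0.925^31 = 0.089206
  k=1: C(31,1)·0.075^1·0.925^30 = 0.224220
  k=2: C(31,2)·0.075^2·0.925^29 = 0.272700
  k=3: C(31,3)·0.075^3·0.925^28 = 0.213738
P(X ≤ 3) = 0.799865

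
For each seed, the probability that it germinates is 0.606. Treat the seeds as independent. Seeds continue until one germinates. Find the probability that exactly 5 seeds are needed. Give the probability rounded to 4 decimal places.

Geometric (trials to first success), p = 0.606.
P(Y = 5) = (1−p)^4 · p = 0.024098 · 0.606 = 0.014604

0.0146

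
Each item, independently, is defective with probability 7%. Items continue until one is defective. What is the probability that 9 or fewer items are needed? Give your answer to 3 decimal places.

0.480

Y = number of items to the first success; geometric, p = 0.07.
P(Y ≤ 9) = 1 − (1−p)^9 = 1 − 0.52041 = 0.47959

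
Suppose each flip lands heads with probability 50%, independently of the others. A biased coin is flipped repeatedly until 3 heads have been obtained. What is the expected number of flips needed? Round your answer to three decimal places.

6.000

Y = total flips until the third success; negative binomial with r=3, p=0.50.
E[Y] = r / p = 3 / 0.50 = 6.00000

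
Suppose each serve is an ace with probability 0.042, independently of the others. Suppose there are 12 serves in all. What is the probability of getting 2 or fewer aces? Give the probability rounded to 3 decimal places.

0.988

X ~ Binomial(12, 0.042); P(X ≤ 2) = Σ C(12,k) p^k (1−p)^(12−k) over k:
  k=0: C(12,0)·0.042^0·0.958^12 = 0.59757
  k=1: C(12,1)·0.042^1·0.958^11 = 0.31438
  k=2: C(12,2)·0.042^2·0.958^10 = 0.07580
Total = 0.98775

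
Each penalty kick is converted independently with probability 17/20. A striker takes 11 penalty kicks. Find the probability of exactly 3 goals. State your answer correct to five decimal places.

X ~ Binomial(n=11, p=0.85).
P(X=3) = C(11,3) · p^3 · (1−p)^8
= 165 · 0.61413 · 2.5629e-07 = 0.0000260

0.00003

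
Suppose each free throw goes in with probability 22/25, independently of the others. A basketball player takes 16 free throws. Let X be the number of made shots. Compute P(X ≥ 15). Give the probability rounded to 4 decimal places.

0.4115

X ~ Binomial(16, 0.88); P(X ≥ 15) = Σ C(16,k) p^k (1−p)^(16−k) over k:
  k=15: C(16,15)·0.88^15·0.12^1 = 0.282190
  k=16: C(16,16)·0.88^16·0.12^0 = 0.129337
Total = 0.411527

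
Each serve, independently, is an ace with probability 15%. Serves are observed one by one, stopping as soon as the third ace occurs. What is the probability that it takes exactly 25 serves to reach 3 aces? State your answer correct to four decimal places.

0.0261

Y = trial on which the third success occurs; negative binomial, r=3, p=0.15.
P(Y=25) = C(24,2) · p^3 · (1−p)^22
= 276 · 0.003375 · 0.028004 = 0.026086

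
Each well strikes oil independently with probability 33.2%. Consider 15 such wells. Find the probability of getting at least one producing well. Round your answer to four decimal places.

0.9976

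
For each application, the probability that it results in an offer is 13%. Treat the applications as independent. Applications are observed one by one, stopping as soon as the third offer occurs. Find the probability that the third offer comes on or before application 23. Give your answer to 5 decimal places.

0.59013

Finishing within 23 applications ⇔ at least 3 successes in the first 23. With X ~ Binomial(23, 0.13), P(Y ≤ 23) = 1 − P(X ≤ 2).
  k=0: C(23,0)·0.13^0·0.87^23 = 0.0406390
  k=1: C(23,1)·0.13^1·0.87^22 = 0.1396673
  k=2: C(23,2)·0.13^2·0.87^21 = 0.2295681
1 − 0.4098744 = 0.5901256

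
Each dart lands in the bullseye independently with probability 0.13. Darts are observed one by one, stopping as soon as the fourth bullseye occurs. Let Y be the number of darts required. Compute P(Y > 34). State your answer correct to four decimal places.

0.3388

Needing more than 34 darts ⇔ fewer than 4 successes in the first 34. With X ~ Binomial(34, 0.13), P(Y > 34) = P(X ≤ 3).
  k=0: C(34,0)·0.13^0·0.87^34 = 0.008783
  k=1: C(34,1)·0.13^1·0.87^33 = 0.044623
  k=2: C(34,2)·0.13^2·0.87^32 = 0.110018
  k=3: C(34,3)·0.13^3·0.87^31 = 0.175355
P(X ≤ 3) = 0.338780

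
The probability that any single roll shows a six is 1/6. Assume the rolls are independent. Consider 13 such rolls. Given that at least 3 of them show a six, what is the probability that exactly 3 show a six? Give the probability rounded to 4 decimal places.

0.5750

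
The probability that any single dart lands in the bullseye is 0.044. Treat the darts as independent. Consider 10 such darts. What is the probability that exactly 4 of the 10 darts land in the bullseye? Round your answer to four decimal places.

X ~ Binomial(n=10, p=0.044).
P(X=4) = C(10,4) · p^4 · (1−p)^6
= 210 · 3.7481e-06 · 0.76339 = 0.000601

0.0006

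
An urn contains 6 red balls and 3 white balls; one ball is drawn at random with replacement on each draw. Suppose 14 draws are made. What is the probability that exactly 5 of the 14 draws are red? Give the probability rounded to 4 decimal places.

X ~ Binomial(n=14, p=0.666667).
P(X=5) = C(14,5) · p^5 · (1−p)^9
= 2002 · 0.13169 · 5.0805e-05 = 0.013394

0.0134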